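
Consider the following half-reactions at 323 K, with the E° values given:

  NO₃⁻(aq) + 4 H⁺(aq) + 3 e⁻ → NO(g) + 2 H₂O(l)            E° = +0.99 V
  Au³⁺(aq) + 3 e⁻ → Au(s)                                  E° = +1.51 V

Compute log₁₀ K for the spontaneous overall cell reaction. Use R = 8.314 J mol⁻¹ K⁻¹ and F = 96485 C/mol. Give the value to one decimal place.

24.3

Cathode: Au³⁺/Au; anode: NO₃⁻/NO. E°cell = (+1.51) − (+0.99) = +0.52 V, with n = 3.
ΔG° = −nFE° = −RT ln K, so ln K = nFE°/(RT) = (3)(96485)(+0.52) / ((8.314)(323)) = 56.050.
log₁₀ K = 56.050 / ln 10 = 24.3.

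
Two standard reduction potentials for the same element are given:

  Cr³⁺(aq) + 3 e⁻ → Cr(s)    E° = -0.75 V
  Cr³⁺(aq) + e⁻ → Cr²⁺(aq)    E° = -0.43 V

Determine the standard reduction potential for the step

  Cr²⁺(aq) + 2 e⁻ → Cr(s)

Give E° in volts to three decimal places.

Sequential free energies add, so n₃E°₃ = n₁E°₁ + n₂E°₂.
With n₃ = 3, and the known step contributing 1×(-0.43) V, the unknown satisfies 2·E° = 3×(-0.75) − 1×(-0.43) = -1.820.
E° = -1.820 / 2 = -0.910 V.

-0.910 V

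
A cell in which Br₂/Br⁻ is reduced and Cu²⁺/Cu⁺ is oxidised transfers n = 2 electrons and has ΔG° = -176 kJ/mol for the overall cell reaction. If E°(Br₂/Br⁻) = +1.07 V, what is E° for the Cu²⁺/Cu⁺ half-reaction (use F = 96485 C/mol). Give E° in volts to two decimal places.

E°cell = −ΔG°/(nF) = −(-176×10³)/((2)(96485)) = +0.912 V.
Since Br₂/Br⁻ is the cathode and Cu²⁺/Cu⁺ the anode, E°cell = E°(Br₂/Br⁻) − E°(Cu²⁺/Cu⁺).
So E°(Cu²⁺/Cu⁺) = E°(Br₂/Br⁻) − E°cell = (+1.07) − (+0.912) = +0.16 V.

+0.16 V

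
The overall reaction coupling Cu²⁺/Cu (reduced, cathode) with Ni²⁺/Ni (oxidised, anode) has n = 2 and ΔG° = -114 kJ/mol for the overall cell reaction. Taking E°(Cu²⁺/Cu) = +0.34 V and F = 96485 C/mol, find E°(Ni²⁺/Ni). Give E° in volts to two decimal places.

E°cell = −ΔG°/(nF) = −(-114×10³)/((2)(96485)) = +0.591 V.
Since Cu²⁺/Cu is the cathode and Ni²⁺/Ni the anode, E°cell = E°(Cu²⁺/Cu) − E°(Ni²⁺/Ni).
So E°(Ni²⁺/Ni) = E°(Cu²⁺/Cu) − E°cell = (+0.34) − (+0.591) = -0.25 V.

-0.25 V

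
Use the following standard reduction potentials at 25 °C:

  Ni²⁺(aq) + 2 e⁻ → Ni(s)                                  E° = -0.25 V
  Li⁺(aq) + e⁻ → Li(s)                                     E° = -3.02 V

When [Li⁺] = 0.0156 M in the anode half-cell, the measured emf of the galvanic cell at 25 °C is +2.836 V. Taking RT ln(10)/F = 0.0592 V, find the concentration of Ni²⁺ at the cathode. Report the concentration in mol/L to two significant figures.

Ni²⁺/Ni is the cathode, Li⁺/Li the anode: E°cell = +2.77 V, n = 2.
Overall reaction: Ni²⁺(aq) + 2 Li(s) → Ni(s) + 2 Li⁺(aq); Q = [Li⁺]^2/[Ni²⁺]^1.
From E = E° − (0.0592/n) log Q: log Q = (E° − E)·n/0.0592 = (+2.77 − (+2.836))·2/0.0592 = -2.2297.
So 1·log[Ni²⁺] = 2·log(0.0156) − log Q = -3.6138 − (-2.2297) = -1.3841; [Ni²⁺] = 10^(-1.3841) ≈ 0.041 M.

0.041 M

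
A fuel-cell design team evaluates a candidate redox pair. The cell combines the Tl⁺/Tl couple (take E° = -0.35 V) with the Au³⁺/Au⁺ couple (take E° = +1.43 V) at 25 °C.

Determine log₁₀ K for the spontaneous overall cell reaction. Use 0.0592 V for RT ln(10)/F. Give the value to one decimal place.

Cathode: Au³⁺/Au⁺; anode: Tl⁺/Tl. E°cell = +1.78 V, n = 2.
log K = nE°cell / 0.0592 = (2)(+1.78) / 0.0592 = 60.1.

60.1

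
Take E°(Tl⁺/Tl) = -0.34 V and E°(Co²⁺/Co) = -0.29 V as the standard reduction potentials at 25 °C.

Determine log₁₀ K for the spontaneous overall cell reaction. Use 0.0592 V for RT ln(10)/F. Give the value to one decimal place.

1.7

Cathode: Co²⁺/Co; anode: Tl⁺/Tl. E°cell = +0.05 V, n = 2.
log K = nE°cell / 0.0592 = (2)(+0.05) / 0.0592 = 1.7.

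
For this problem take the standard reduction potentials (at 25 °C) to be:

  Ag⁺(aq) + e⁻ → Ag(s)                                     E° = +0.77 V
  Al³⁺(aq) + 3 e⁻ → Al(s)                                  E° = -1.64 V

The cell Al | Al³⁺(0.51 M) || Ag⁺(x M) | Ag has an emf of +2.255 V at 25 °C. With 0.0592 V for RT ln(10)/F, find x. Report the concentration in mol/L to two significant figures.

Ag⁺/Ag is the cathode, Al³⁺/Al the anode: E°cell = +2.41 V, n = 3.
Overall reaction: 3 Ag⁺(aq) + Al(s) → 3 Ag(s) + Al³⁺(aq); Q = [Al³⁺]^1/[Ag⁺]^3.
From E = E° − (0.0592/n) log Q: log Q = (E° − E)·n/0.0592 = (+2.41 − (+2.255))·3/0.0592 = 7.8547.
So 3·log[Ag⁺] = 1·log(0.51) − log Q = -0.2924 − (7.8547) = -8.1471; log[Ag⁺] = -8.1471 / 3 = -2.7157; [Ag⁺] = 10^(-2.7157) ≈ 0.0019 M.

0.0019 M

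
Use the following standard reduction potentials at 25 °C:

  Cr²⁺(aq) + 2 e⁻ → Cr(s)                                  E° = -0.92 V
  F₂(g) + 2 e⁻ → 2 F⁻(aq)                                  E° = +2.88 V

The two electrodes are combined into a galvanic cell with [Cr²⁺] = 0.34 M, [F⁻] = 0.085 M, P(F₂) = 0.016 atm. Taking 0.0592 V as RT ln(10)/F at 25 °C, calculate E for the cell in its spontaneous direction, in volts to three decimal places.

+3.824 V

F₂/F⁻ is the cathode (higher E°), Cr²⁺/Cr the anode: E°cell = +2.88 − (-0.92) = +3.80 V, n = 2.
Overall: F₂(g) + Cr(s) → 2 F⁻(aq) + Cr²⁺(aq)
Q = [F⁻]^2·[Cr²⁺] / (P(F₂)); log Q = -0.814.
E = E° − (0.0592/n) log Q = +3.80 − (0.0592/2)(-0.814) = +3.824 V.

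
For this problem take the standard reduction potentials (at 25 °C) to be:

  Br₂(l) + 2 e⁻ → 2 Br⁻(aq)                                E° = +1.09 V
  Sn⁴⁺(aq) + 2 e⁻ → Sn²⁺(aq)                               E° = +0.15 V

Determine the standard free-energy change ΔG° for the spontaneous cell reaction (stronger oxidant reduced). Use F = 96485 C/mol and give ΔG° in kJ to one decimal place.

-181.4 kJ

Br₂/Br⁻ (E° = +1.09 V) is the cathode; Sn⁴⁺/Sn²⁺ (E° = +0.15 V) is the anode, so E°cell = +0.94 V.
Balancing electrons gives n = 2 (lcm of 2 and 2).
ΔG° = −nFE° = −(2)(96485)(+0.94) = -181,392 J = -181.4 kJ.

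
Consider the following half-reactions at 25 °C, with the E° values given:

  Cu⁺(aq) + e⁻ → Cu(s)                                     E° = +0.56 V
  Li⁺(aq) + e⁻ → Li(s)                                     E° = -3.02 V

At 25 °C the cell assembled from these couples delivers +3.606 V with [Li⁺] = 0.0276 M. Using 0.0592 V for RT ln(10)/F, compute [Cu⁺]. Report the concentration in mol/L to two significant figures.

0.076 M

Cu⁺/Cu is the cathode, Li⁺/Li the anode: E°cell = +3.58 V, n = 1.
Overall reaction: Cu⁺(aq) + Li(s) → Cu(s) + Li⁺(aq); Q = [Li⁺]^1/[Cu⁺]^1.
From E = E° − (0.0592/n) log Q: log Q = (E° − E)·n/0.0592 = (+3.58 − (+3.606))·1/0.0592 = -0.4392.
So 1·log[Cu⁺] = 1·log(0.0276) − log Q = -1.5591 − (-0.4392) = -1.1199; [Cu⁺] = 10^(-1.1199) ≈ 0.076 M.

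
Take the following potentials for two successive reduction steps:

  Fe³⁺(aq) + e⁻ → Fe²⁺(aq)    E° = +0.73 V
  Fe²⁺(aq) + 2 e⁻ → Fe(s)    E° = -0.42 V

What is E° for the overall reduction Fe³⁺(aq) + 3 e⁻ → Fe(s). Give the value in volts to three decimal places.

-0.037 V

Adding the free-energy changes (−nFE°) of the two steps gives −n₃FE°₃ = −n₁FE°₁ − n₂FE°₂.
E°₃ = (1×+0.73 + 2×-0.42) / 3 = (-0.110) / 3 = -0.037 V.
E° values themselves are not directly additive — weighting by electron count is essential.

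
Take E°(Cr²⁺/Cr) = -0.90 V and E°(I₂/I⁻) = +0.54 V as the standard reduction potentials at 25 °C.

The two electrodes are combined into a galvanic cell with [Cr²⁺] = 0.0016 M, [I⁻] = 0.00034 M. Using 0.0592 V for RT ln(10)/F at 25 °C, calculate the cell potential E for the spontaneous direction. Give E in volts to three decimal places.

+1.728 V

I₂/I⁻ is the cathode (higher E°), Cr²⁺/Cr the anode: E°cell = +0.54 − (-0.90) = +1.44 V, n = 2.
Overall: I₂(s) + Cr(s) → 2 I⁻(aq) + Cr²⁺(aq)
Q = [I⁻]^2·[Cr²⁺]; log Q = -9.733.
E = E° − (0.0592/n) log Q = +1.44 − (0.0592/2)(-9.733) = +1.728 V.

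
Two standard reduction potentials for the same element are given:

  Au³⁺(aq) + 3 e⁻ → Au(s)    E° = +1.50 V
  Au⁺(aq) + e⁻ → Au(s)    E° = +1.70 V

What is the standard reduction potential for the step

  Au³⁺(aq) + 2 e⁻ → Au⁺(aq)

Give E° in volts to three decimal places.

+1.400 V

Sequential free energies add, so n₃E°₃ = n₁E°₁ + n₂E°₂.
With n₃ = 3, and the known step contributing 1×(+1.70) V, the unknown satisfies 2·E° = 3×(+1.50) − 1×(+1.70) = +2.800.
E° = +2.800 / 2 = +1.400 V.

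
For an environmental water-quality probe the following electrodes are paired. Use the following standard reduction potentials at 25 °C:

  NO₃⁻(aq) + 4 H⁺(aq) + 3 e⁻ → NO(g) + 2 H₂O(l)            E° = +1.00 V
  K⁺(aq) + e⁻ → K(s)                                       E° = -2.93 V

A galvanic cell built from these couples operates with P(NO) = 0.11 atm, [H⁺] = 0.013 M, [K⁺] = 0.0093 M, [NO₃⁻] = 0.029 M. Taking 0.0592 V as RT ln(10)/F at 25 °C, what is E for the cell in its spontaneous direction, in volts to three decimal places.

NO₃⁻/NO is the cathode (higher E°), K⁺/K the anode: E°cell = +1.00 − (-2.93) = +3.93 V, n = 3.
Overall: NO₃⁻(aq) + 4 H⁺(aq) + 3 K(s) → NO(g) + 2 H₂O(l) + 3 K⁺(aq)
Q = P(NO)·[K⁺]^3 / ([NO₃⁻]·[H⁺]^4); log Q = 2.029.
E = E° − (0.0592/n) log Q = +3.93 − (0.0592/3)(2.029) = +3.890 V.

+3.890 V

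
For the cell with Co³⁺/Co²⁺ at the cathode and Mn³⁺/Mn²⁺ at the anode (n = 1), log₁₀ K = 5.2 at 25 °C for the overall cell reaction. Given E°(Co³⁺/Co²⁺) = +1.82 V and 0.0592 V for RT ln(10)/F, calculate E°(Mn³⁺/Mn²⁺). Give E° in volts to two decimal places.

+1.51 V

E°cell = (0.0592/n)·log K = (0.0592/1)(5.2) = +0.308 V.
Since Co³⁺/Co²⁺ is the cathode and Mn³⁺/Mn²⁺ the anode, E°cell = E°(Co³⁺/Co²⁺) − E°(Mn³⁺/Mn²⁺).
So E°(Mn³⁺/Mn²⁺) = E°(Co³⁺/Co²⁺) − E°cell = (+1.82) − (+0.308) = +1.51 V.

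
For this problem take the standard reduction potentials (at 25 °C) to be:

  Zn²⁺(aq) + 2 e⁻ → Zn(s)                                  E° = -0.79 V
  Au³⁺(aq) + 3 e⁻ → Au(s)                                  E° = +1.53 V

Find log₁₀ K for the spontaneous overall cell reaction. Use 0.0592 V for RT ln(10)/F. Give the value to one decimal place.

235.1

Cathode: Au³⁺/Au; anode: Zn²⁺/Zn. E°cell = +2.32 V, n = 6.
log K = nE°cell / 0.0592 = (6)(+2.32) / 0.0592 = 235.1.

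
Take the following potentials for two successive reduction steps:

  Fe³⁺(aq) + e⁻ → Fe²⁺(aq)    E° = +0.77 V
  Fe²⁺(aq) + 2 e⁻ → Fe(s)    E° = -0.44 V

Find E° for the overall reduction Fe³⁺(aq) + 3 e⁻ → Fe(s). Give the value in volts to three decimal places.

-0.037 V

Standard free energies of sequential steps add: ΔG°₃ = ΔG°₁ + ΔG°₂, so n₃E°₃ = n₁E°₁ + n₂E°₂.
E°₃ = (1×+0.77 + 2×-0.44) / 3 = (-0.110) / 3 = -0.037 V.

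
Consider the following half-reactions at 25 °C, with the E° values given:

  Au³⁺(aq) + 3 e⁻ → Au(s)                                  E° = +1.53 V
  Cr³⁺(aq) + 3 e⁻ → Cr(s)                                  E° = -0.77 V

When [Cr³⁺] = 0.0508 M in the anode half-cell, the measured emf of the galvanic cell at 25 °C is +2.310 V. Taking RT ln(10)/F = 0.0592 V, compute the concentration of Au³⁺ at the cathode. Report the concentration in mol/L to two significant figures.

Au³⁺/Au is the cathode, Cr³⁺/Cr the anode: E°cell = +2.30 V, n = 3.
Overall reaction: Au³⁺(aq) + Cr(s) → Au(s) + Cr³⁺(aq); Q = [Cr³⁺]^1/[Au³⁺]^1.
From E = E° − (0.0592/n) log Q: log Q = (E° − E)·n/0.0592 = (+2.30 − (+2.310))·3/0.0592 = -0.5068.
So 1·log[Au³⁺] = 1·log(0.0508) − log Q = -1.2941 − (-0.5068) = -0.7873; [Au³⁺] = 10^(-0.7873) ≈ 0.16 M.

0.16 M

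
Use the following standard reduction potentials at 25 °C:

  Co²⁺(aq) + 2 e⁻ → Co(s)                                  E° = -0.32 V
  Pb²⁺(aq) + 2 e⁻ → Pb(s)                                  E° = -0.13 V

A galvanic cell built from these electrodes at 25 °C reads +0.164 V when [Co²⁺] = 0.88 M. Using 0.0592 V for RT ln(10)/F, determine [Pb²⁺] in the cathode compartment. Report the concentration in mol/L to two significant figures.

Pb²⁺/Pb is the cathode, Co²⁺/Co the anode: E°cell = +0.19 V, n = 2.
Overall reaction: Pb²⁺(aq) + Co(s) → Pb(s) + Co²⁺(aq); Q = [Co²⁺]^1/[Pb²⁺]^1.
From E = E° − (0.0592/n) log Q: log Q = (E° − E)·n/0.0592 = (+0.19 − (+0.164))·2/0.0592 = 0.8784.
So 1·log[Pb²⁺] = 1·log(0.88) − log Q = -0.0555 − (0.8784) = -0.9339; [Pb²⁺] = 10^(-0.9339) ≈ 0.12 M.

0.12 M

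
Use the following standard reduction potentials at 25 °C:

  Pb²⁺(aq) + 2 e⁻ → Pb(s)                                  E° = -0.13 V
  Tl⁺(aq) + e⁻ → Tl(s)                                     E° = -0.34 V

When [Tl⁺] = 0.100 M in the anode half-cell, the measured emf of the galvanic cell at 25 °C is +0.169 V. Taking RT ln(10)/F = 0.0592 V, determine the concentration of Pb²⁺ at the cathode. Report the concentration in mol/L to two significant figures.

Pb²⁺/Pb is the cathode, Tl⁺/Tl the anode: E°cell = +0.21 V, n = 2.
Overall reaction: Pb²⁺(aq) + 2 Tl(s) → Pb(s) + 2 Tl⁺(aq); Q = [Tl⁺]^2/[Pb²⁺]^1.
From E = E° − (0.0592/n) log Q: log Q = (E° − E)·n/0.0592 = (+0.21 − (+0.169))·2/0.0592 = 1.3851.
So 1·log[Pb²⁺] = 2·log(0.1) − log Q = -2.0000 − (1.3851) = -3.3851; [Pb²⁺] = 10^(-3.3851) ≈ 0.00041 M.

0.00041 M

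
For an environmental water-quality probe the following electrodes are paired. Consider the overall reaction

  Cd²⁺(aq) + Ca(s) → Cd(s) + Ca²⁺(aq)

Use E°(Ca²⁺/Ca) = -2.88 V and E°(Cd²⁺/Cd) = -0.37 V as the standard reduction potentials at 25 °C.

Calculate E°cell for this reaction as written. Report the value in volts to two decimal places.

The Cd²⁺/Cd couple has the higher reduction potential, so it is the cathode; Ca²⁺/Ca is oxidised at the anode.
E°cell = E°(cathode) − E°(anode) = (-0.37) − (-2.88) = +2.51 V.
Since E°cell > 0, the reaction is spontaneous under standard conditions.

+2.51 V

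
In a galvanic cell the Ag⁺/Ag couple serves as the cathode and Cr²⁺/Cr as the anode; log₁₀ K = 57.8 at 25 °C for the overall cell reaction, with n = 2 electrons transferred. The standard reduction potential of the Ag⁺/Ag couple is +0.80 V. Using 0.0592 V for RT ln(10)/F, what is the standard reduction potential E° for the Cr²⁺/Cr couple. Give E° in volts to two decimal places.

-0.91 V

E°cell = (0.0592/n)·log K = (0.0592/2)(57.8) = +1.711 V.
Since Ag⁺/Ag is the cathode and Cr²⁺/Cr the anode, E°cell = E°(Ag⁺/Ag) − E°(Cr²⁺/Cr).
So E°(Cr²⁺/Cr) = E°(Ag⁺/Ag) − E°cell = (+0.80) − (+1.711) = -0.91 V.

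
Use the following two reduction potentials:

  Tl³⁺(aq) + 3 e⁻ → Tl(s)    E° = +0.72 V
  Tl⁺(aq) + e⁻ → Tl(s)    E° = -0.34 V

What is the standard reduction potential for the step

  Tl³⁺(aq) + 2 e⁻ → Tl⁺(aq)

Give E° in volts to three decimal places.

Sequential free energies add, so n₃E°₃ = n₁E°₁ + n₂E°₂.
With n₃ = 3, and the known step contributing 1×(-0.34) V, the unknown satisfies 2·E° = 3×(+0.72) − 1×(-0.34) = +2.500.
E° = +2.500 / 2 = +1.250 V.

+1.250 V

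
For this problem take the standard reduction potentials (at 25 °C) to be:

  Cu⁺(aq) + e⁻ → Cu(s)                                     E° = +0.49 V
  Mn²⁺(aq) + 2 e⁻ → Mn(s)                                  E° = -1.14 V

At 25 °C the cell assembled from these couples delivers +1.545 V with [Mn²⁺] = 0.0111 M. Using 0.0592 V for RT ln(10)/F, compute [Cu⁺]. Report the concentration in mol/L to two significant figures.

Cu⁺/Cu is the cathode, Mn²⁺/Mn the anode: E°cell = +1.63 V, n = 2.
Overall reaction: 2 Cu⁺(aq) + Mn(s) → 2 Cu(s) + Mn²⁺(aq); Q = [Mn²⁺]^1/[Cu⁺]^2.
From E = E° − (0.0592/n) log Q: log Q = (E° − E)·n/0.0592 = (+1.63 − (+1.545))·2/0.0592 = 2.8716.
So 2·log[Cu⁺] = 1·log(0.0111) − log Q = -1.9547 − (2.8716) = -4.8263; log[Cu⁺] = -4.8263 / 2 = -2.4131; [Cu⁺] = 10^(-2.4131) ≈ 0.0039 M.

0.0039 M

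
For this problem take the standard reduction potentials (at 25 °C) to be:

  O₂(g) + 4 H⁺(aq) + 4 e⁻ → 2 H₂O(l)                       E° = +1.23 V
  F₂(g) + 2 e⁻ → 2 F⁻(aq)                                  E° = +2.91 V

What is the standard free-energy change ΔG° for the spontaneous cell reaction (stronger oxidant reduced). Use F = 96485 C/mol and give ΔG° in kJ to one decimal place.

F₂/F⁻ (E° = +2.91 V) is the cathode; O₂/H₂O (E° = +1.23 V) is the anode, so E°cell = +1.68 V.
Balancing electrons gives n = 4 (lcm of 2 and 4).
ΔG° = −nFE° = −(4)(96485)(+1.68) = -648,379 J = -648.4 kJ.

-648.4 kJ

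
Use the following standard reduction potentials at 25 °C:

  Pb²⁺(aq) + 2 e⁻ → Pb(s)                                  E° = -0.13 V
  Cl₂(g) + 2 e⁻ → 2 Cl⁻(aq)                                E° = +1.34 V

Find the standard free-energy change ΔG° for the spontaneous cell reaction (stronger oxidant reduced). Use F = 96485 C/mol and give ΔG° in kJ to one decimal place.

-283.7 kJ

Cl₂/Cl⁻ (E° = +1.34 V) is the cathode; Pb²⁺/Pb (E° = -0.13 V) is the anode, so E°cell = +1.47 V.
Balancing electrons gives n = 2 (lcm of 2 and 2).
ΔG° = −nFE° = −(2)(96485)(+1.47) = -283,666 J = -283.7 kJ.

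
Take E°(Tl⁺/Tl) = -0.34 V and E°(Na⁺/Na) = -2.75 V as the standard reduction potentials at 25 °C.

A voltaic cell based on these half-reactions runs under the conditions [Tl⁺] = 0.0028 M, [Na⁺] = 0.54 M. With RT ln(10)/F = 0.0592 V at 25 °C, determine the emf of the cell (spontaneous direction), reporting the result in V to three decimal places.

+2.275 V

Tl⁺/Tl is the cathode (higher E°), Na⁺/Na the anode: E°cell = -0.34 − (-2.75) = +2.41 V, n = 1.
Overall: Tl⁺(aq) + Na(s) → Tl(s) + Na⁺(aq)
Q = [Na⁺] / ([Tl⁺]); log Q = 2.285.
E = E° − (0.0592/n) log Q = +2.41 − (0.0592/1)(2.285) = +2.275 V.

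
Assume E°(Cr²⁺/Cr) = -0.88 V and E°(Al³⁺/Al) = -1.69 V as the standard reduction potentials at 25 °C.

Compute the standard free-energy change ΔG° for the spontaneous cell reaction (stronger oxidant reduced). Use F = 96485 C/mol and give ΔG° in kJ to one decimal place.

-468.9 kJ

Cr²⁺/Cr (E° = -0.88 V) is the cathode; Al³⁺/Al (E° = -1.69 V) is the anode, so E°cell = +0.81 V.
Balancing electrons gives n = 6 (lcm of 2 and 3).
ΔG° = −nFE° = −(6)(96485)(+0.81) = -468,917 J = -468.9 kJ.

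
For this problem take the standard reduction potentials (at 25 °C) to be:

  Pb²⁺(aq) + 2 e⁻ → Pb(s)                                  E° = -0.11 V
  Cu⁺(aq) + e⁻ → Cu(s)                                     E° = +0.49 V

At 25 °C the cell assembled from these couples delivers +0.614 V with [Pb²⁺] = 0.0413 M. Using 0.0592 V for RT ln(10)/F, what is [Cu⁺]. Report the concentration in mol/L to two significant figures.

0.35 M

Cu⁺/Cu is the cathode, Pb²⁺/Pb the anode: E°cell = +0.60 V, n = 2.
Overall reaction: 2 Cu⁺(aq) + Pb(s) → 2 Cu(s) + Pb²⁺(aq); Q = [Pb²⁺]^1/[Cu⁺]^2.
From E = E° − (0.0592/n) log Q: log Q = (E° − E)·n/0.0592 = (+0.60 − (+0.614))·2/0.0592 = -0.4730.
So 2·log[Cu⁺] = 1·log(0.0413) − log Q = -1.3840 − (-0.4730) = -0.9110; log[Cu⁺] = -0.9110 / 2 = -0.4555; [Cu⁺] = 10^(-0.4555) ≈ 0.35 M.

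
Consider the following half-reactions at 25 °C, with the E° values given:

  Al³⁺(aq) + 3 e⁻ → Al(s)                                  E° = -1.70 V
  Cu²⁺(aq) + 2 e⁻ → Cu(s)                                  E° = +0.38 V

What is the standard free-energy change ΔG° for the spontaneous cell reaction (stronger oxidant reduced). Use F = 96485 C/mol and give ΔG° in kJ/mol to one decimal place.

Cu²⁺/Cu (E° = +0.38 V) is the cathode; Al³⁺/Al (E° = -1.70 V) is the anode, so E°cell = +2.08 V.
Balancing electrons gives n = 6 (lcm of 2 and 3).
ΔG° = −nFE° = −(6)(96485)(+2.08) = -1,204,133 J = -1204.1 kJ/mol.

-1204.1 kJ/mol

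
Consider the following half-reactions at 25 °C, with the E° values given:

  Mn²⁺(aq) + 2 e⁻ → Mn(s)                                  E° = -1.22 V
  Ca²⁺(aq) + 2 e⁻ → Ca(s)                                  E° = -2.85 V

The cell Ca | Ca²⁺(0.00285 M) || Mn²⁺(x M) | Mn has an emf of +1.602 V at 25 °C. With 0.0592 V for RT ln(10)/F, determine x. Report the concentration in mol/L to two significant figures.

0.00032 M

Mn²⁺/Mn is the cathode, Ca²⁺/Ca the anode: E°cell = +1.63 V, n = 2.
Overall reaction: Mn²⁺(aq) + Ca(s) → Mn(s) + Ca²⁺(aq); Q = [Ca²⁺]^1/[Mn²⁺]^1.
From E = E° − (0.0592/n) log Q: log Q = (E° − E)·n/0.0592 = (+1.63 − (+1.602))·2/0.0592 = 0.9459.
So 1·log[Mn²⁺] = 1·log(0.00285) − log Q = -2.5452 − (0.9459) = -3.4911; [Mn²⁺] = 10^(-3.4911) ≈ 0.00032 M.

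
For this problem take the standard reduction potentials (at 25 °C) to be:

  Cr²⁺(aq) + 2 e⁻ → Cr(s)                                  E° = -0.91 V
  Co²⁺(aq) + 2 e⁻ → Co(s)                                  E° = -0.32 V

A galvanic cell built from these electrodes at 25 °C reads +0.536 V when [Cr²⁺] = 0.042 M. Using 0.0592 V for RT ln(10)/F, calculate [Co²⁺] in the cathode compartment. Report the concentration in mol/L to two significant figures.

0.00063 M

Co²⁺/Co is the cathode, Cr²⁺/Cr the anode: E°cell = +0.59 V, n = 2.
Overall reaction: Co²⁺(aq) + Cr(s) → Co(s) + Cr²⁺(aq); Q = [Cr²⁺]^1/[Co²⁺]^1.
From E = E° − (0.0592/n) log Q: log Q = (E° − E)·n/0.0592 = (+0.59 − (+0.536))·2/0.0592 = 1.8243.
So 1·log[Co²⁺] = 1·log(0.042) − log Q = -1.3768 − (1.8243) = -3.2011; [Co²⁺] = 10^(-3.2011) ≈ 0.00063 M.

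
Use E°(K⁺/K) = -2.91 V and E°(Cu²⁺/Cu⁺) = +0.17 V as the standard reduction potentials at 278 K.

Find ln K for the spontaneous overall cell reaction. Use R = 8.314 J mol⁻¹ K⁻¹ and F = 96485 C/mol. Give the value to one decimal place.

Cathode: Cu²⁺/Cu⁺; anode: K⁺/K. E°cell = (+0.17) − (-2.91) = +3.08 V, with n = 1.
ΔG° = −nFE° = −RT ln K, so ln K = nFE°/(RT) = (1)(96485)(+3.08) / ((8.314)(278)) = 128.575.

128.6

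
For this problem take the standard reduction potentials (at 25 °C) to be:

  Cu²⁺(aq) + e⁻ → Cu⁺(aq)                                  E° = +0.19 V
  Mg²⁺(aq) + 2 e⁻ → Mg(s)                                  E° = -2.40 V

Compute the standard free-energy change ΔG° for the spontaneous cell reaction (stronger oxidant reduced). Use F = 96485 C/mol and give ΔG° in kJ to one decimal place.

Cu²⁺/Cu⁺ (E° = +0.19 V) is the cathode; Mg²⁺/Mg (E° = -2.40 V) is the anode, so E°cell = +2.59 V.
Balancing electrons gives n = 2 (lcm of 1 and 2).
ΔG° = −nFE° = −(2)(96485)(+2.59) = -499,792 J = -499.8 kJ.

-499.8 kJ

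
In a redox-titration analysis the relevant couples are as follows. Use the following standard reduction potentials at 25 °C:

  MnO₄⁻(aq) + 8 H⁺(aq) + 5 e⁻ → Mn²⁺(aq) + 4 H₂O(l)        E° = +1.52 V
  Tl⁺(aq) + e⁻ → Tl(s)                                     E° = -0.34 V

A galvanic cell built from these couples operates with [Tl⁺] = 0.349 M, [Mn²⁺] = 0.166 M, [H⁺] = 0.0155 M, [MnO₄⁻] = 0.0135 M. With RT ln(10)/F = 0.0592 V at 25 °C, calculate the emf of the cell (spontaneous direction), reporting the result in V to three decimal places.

MnO₄⁻/Mn²⁺ is the cathode (higher E°), Tl⁺/Tl the anode: E°cell = +1.52 − (-0.34) = +1.86 V, n = 5.
Overall: MnO₄⁻(aq) + 8 H⁺(aq) + 5 Tl(s) → Mn²⁺(aq) + 4 H₂O(l) + 5 Tl⁺(aq)
Q = [Mn²⁺]·[Tl⁺]^5 / ([MnO₄⁻]·[H⁺]^8); log Q = 13.281.
E = E° − (0.0592/n) log Q = +1.86 − (0.0592/5)(13.281) = +1.703 V.

+1.703 V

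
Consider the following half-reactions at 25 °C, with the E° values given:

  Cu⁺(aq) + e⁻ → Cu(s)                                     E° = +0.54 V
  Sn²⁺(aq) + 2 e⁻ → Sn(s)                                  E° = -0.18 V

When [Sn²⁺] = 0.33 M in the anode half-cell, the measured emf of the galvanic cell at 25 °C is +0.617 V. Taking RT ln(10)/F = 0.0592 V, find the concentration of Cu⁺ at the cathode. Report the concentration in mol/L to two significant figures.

0.010 M

Cu⁺/Cu is the cathode, Sn²⁺/Sn the anode: E°cell = +0.72 V, n = 2.
Overall reaction: 2 Cu⁺(aq) + Sn(s) → 2 Cu(s) + Sn²⁺(aq); Q = [Sn²⁺]^1/[Cu⁺]^2.
From E = E° − (0.0592/n) log Q: log Q = (E° − E)·n/0.0592 = (+0.72 − (+0.617))·2/0.0592 = 3.4797.
So 2·log[Cu⁺] = 1·log(0.33) − log Q = -0.4815 − (3.4797) = -3.9612; log[Cu⁺] = -3.9612 / 2 = -1.9806; [Cu⁺] = 10^(-1.9806) ≈ 0.010 M.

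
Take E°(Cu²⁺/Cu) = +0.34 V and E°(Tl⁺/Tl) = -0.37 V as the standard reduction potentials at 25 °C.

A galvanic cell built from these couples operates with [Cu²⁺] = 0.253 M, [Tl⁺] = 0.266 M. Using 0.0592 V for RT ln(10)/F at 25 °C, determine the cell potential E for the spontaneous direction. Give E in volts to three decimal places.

Cu²⁺/Cu is the cathode (higher E°), Tl⁺/Tl the anode: E°cell = +0.34 − (-0.37) = +0.71 V, n = 2.
Overall: Cu²⁺(aq) + 2 Tl(s) → Cu(s) + 2 Tl⁺(aq)
Q = [Tl⁺]^2 / ([Cu²⁺]); log Q = -0.553.
E = E° − (0.0592/n) log Q = +0.71 − (0.0592/2)(-0.553) = +0.726 V.

+0.726 V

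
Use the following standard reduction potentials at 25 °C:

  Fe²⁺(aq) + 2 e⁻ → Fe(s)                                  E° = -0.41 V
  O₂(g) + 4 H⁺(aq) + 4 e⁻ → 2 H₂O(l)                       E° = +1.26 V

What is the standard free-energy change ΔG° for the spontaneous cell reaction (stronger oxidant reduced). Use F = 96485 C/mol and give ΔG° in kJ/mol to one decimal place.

-644.5 kJ/mol

O₂/H₂O (E° = +1.26 V) is the cathode; Fe²⁺/Fe (E° = -0.41 V) is the anode, so E°cell = +1.67 V.
Balancing electrons gives n = 4 (lcm of 4 and 2).
ΔG° = −nFE° = −(4)(96485)(+1.67) = -644,520 J = -644.5 kJ/mol.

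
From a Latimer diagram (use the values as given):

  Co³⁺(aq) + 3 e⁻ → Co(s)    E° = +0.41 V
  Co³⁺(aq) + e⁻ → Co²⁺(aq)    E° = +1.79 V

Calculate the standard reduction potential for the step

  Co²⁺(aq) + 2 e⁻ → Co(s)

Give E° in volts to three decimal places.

-0.280 V

Sequential free energies add, so n₃E°₃ = n₁E°₁ + n₂E°₂.
With n₃ = 3, and the known step contributing 1×(+1.79) V, the unknown satisfies 2·E° = 3×(+0.41) − 1×(+1.79) = -0.560.
E° = -0.560 / 2 = -0.280 V.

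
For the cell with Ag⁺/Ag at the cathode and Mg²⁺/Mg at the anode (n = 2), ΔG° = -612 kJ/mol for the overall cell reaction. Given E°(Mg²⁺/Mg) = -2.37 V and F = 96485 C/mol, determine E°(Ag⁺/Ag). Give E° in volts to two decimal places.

E°cell = −ΔG°/(nF) = −(-612×10³)/((2)(96485)) = +3.171 V.
Since Ag⁺/Ag is the cathode and Mg²⁺/Mg the anode, E°cell = E°(Ag⁺/Ag) − E°(Mg²⁺/Mg).
So E°(Ag⁺/Ag) = E°cell + E°(Mg²⁺/Mg) = +3.171 + (-2.37) = +0.80 V.

+0.80 V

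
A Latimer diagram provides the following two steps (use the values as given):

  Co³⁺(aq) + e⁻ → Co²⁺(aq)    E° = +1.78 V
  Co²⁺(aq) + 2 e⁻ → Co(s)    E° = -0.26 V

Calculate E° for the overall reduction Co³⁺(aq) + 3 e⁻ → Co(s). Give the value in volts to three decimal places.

+0.420 V

Adding the free-energy changes (−nFE°) of the two steps gives −n₃FE°₃ = −n₁FE°₁ − n₂FE°₂.
E°₃ = (1×+1.78 + 2×-0.26) / 3 = (+1.260) / 3 = +0.420 V.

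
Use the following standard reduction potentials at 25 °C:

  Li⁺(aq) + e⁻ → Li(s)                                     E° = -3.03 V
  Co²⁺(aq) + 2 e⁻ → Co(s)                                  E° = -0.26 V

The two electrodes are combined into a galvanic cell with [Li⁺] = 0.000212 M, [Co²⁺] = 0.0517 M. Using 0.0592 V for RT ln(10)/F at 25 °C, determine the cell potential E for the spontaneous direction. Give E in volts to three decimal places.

Co²⁺/Co is the cathode (higher E°), Li⁺/Li the anode: E°cell = -0.26 − (-3.03) = +2.77 V, n = 2.
Overall: Co²⁺(aq) + 2 Li(s) → Co(s) + 2 Li⁺(aq)
Q = [Li⁺]^2 / ([Co²⁺]); log Q = -6.061.
E = E° − (0.0592/n) log Q = +2.77 − (0.0592/2)(-6.061) = +2.949 V.

+2.949 V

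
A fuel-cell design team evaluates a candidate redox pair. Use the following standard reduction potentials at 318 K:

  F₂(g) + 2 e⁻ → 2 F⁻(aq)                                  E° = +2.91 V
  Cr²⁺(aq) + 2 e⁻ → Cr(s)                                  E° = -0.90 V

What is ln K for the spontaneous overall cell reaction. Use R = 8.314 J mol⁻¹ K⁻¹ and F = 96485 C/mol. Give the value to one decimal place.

Cathode: F₂/F⁻; anode: Cr²⁺/Cr. E°cell = (+2.91) − (-0.90) = +3.81 V, with n = 2.
ΔG° = −nFE° = −RT ln K, so ln K = nFE°/(RT) = (2)(96485)(+3.81) / ((8.314)(318)) = 278.085.

278.1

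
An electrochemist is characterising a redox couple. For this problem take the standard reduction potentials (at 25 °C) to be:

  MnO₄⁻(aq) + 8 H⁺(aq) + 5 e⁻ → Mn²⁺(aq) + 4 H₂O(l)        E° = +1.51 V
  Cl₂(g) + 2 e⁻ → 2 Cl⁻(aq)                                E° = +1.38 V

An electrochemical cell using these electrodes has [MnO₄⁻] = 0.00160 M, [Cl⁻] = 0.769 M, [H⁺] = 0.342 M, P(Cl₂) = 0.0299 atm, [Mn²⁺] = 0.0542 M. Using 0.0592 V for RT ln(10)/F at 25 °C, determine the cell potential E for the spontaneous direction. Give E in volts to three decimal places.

MnO₄⁻/Mn²⁺ is the cathode (higher E°), Cl₂/Cl⁻ the anode: E°cell = +1.51 − (+1.38) = +0.13 V, n = 10.
Overall: 2 MnO₄⁻(aq) + 16 H⁺(aq) + 10 Cl⁻(aq) → 2 Mn²⁺(aq) + 8 H₂O(l) + 5 Cl₂(g)
Q = [Mn²⁺]^2·P(Cl₂)^5 / ([MnO₄⁻]^2·[H⁺]^16·[Cl⁻]^10); log Q = 4.034.
E = E° − (0.0592/n) log Q = +0.13 − (0.0592/10)(4.034) = +0.106 V.

+0.106 V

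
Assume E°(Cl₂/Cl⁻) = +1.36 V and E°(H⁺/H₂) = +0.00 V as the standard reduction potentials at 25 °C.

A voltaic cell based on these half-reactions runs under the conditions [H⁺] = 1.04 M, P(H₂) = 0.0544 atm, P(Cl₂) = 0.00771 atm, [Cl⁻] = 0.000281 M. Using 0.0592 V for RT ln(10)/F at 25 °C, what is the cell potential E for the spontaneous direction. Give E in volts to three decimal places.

Cl₂/Cl⁻ is the cathode (higher E°), H⁺/H₂ the anode: E°cell = +1.36 − (+0.00) = +1.36 V, n = 2.
Overall: Cl₂(g) + H₂(g) → 2 Cl⁻(aq) + 2 H⁺(aq)
Q = [Cl⁻]^2·[H⁺]^2 / (P(Cl₂)·P(H₂)); log Q = -3.691.
E = E° − (0.0592/n) log Q = +1.36 − (0.0592/2)(-3.691) = +1.469 V.

+1.469 V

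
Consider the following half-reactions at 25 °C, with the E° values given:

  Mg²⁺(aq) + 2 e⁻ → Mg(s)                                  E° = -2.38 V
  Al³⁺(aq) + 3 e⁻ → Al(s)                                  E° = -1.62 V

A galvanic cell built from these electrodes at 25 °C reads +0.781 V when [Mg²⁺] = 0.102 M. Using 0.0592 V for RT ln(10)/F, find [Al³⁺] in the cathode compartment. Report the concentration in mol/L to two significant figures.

0.38 M

Al³⁺/Al is the cathode, Mg²⁺/Mg the anode: E°cell = +0.76 V, n = 6.
Overall reaction: 2 Al³⁺(aq) + 3 Mg(s) → 2 Al(s) + 3 Mg²⁺(aq); Q = [Mg²⁺]^3/[Al³⁺]^2.
From E = E° − (0.0592/n) log Q: log Q = (E° − E)·n/0.0592 = (+0.76 − (+0.781))·6/0.0592 = -2.1284.
So 2·log[Al³⁺] = 3·log(0.102) − log Q = -2.9742 − (-2.1284) = -0.8458; log[Al³⁺] = -0.8458 / 2 = -0.4229; [Al³⁺] = 10^(-0.4229) ≈ 0.38 M.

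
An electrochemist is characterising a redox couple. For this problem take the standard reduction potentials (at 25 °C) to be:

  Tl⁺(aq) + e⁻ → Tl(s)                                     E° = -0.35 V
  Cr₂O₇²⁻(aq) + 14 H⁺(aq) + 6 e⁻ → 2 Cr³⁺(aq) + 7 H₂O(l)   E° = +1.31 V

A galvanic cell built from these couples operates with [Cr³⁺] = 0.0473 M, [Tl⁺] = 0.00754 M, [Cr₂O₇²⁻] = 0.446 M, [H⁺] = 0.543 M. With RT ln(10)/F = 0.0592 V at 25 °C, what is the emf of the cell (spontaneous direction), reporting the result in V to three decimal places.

Cr₂O₇²⁻/Cr³⁺ is the cathode (higher E°), Tl⁺/Tl the anode: E°cell = +1.31 − (-0.35) = +1.66 V, n = 6.
Overall: Cr₂O₇²⁻(aq) + 14 H⁺(aq) + 6 Tl(s) → 2 Cr³⁺(aq) + 7 H₂O(l) + 6 Tl⁺(aq)
Q = [Cr³⁺]^2·[Tl⁺]^6 / ([Cr₂O₇²⁻]·[H⁺]^14); log Q = -11.323.
E = E° − (0.0592/n) log Q = +1.66 − (0.0592/6)(-11.323) = +1.772 V.

+1.772 V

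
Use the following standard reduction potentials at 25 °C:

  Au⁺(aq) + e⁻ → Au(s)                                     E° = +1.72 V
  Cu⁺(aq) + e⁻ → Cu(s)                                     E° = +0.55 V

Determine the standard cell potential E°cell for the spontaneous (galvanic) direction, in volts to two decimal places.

+1.17 V

The Au⁺/Au couple has the higher reduction potential, so it is the cathode; Cu⁺/Cu is oxidised at the anode.
E°cell = E°(cathode) − E°(anode) = (+1.72) − (+0.55) = +1.17 V.
Since E°cell > 0, the reaction is spontaneous under standard conditions.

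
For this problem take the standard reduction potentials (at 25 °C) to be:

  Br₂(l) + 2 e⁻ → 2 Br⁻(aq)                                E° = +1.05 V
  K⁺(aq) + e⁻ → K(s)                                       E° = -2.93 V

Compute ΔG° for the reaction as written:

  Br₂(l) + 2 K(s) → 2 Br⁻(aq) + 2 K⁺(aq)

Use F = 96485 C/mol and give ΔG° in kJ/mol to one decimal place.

As written, Br₂/Br⁻ is reduced (cathode) and K⁺/K is oxidised (anode), so E°cell = (+1.05) − (-2.93) = +3.98 V.
Balancing electrons gives n = 2.
ΔG° = −nFE° = −(2)(96485)(+3.98) = -768,021 J = -768.0 kJ/mol.

-768.0 kJ/mol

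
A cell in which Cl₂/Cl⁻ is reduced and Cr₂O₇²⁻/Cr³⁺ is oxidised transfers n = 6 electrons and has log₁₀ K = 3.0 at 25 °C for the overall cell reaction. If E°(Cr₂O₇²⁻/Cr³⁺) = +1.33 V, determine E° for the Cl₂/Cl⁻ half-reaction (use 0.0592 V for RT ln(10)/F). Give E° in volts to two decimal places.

E°cell = (0.0592/n)·log K = (0.0592/6)(3.0) = +0.030 V.
Since Cl₂/Cl⁻ is the cathode and Cr₂O₇²⁻/Cr³⁺ the anode, E°cell = E°(Cl₂/Cl⁻) − E°(Cr₂O₇²⁻/Cr³⁺).
So E°(Cl₂/Cl⁻) = E°cell + E°(Cr₂O₇²⁻/Cr³⁺) = +0.030 + (+1.33) = +1.36 V.

+1.36 V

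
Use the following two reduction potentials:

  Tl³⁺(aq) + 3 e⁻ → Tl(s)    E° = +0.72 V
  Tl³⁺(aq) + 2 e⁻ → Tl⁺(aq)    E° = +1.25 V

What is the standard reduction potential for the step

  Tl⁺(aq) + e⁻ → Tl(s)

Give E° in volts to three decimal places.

Sequential free energies add, so n₃E°₃ = n₁E°₁ + n₂E°₂.
With n₃ = 3, and the known step contributing 2×(+1.25) V, the unknown satisfies 1·E° = 3×(+0.72) − 2×(+1.25) = -0.340.
E° = -0.340 / 1 = -0.340 V.

-0.340 V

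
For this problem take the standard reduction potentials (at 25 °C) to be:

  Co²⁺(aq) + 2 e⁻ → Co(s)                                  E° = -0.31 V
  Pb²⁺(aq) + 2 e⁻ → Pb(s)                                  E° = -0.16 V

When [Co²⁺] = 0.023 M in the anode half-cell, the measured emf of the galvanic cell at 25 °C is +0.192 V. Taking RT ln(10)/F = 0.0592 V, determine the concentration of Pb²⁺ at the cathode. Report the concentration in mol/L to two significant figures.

0.60 M

Pb²⁺/Pb is the cathode, Co²⁺/Co the anode: E°cell = +0.15 V, n = 2.
Overall reaction: Pb²⁺(aq) + Co(s) → Pb(s) + Co²⁺(aq); Q = [Co²⁺]^1/[Pb²⁺]^1.
From E = E° − (0.0592/n) log Q: log Q = (E° − E)·n/0.0592 = (+0.15 − (+0.192))·2/0.0592 = -1.4189.
So 1·log[Pb²⁺] = 1·log(0.023) − log Q = -1.6383 − (-1.4189) = -0.2194; [Pb²⁺] = 10^(-0.2194) ≈ 0.60 M.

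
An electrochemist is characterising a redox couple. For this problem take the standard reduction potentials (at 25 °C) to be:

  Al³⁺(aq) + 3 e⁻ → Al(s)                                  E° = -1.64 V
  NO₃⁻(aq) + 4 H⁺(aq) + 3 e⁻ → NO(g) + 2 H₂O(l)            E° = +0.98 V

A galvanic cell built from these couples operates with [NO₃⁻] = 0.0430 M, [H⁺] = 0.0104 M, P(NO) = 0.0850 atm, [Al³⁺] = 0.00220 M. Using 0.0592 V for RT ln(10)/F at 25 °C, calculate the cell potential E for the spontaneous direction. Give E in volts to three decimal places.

+2.510 V

NO₃⁻/NO is the cathode (higher E°), Al³⁺/Al the anode: E°cell = +0.98 − (-1.64) = +2.62 V, n = 3.
Overall: NO₃⁻(aq) + 4 H⁺(aq) + Al(s) → NO(g) + 2 H₂O(l) + Al³⁺(aq)
Q = P(NO)·[Al³⁺] / ([NO₃⁻]·[H⁺]^4); log Q = 5.570.
E = E° − (0.0592/n) log Q = +2.62 − (0.0592/3)(5.570) = +2.510 V.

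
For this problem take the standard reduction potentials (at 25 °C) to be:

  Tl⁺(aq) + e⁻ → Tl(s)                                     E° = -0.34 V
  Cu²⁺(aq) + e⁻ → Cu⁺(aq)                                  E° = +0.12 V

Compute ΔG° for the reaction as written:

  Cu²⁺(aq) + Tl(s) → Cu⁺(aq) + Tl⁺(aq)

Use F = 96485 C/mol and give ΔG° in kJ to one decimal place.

-44.4 kJ

As written, Cu²⁺/Cu⁺ is reduced (cathode) and Tl⁺/Tl is oxidised (anode), so E°cell = (+0.12) − (-0.34) = +0.46 V.
Balancing electrons gives n = 1.
ΔG° = −nFE° = −(1)(96485)(+0.46) = -44,383 J = -44.4 kJ.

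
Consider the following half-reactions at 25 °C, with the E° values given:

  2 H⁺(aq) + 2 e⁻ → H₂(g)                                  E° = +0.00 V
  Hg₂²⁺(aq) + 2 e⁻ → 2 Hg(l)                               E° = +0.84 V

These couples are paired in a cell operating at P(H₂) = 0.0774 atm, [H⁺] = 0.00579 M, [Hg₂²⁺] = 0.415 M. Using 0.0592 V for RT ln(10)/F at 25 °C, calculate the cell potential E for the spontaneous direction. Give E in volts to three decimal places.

Hg₂²⁺/Hg is the cathode (higher E°), H⁺/H₂ the anode: E°cell = +0.84 − (+0.00) = +0.84 V, n = 2.
Overall: Hg₂²⁺(aq) + H₂(g) → 2 Hg(l) + 2 H⁺(aq)
Q = [H⁺]^2 / ([Hg₂²⁺]·P(H₂)); log Q = -2.981.
E = E° − (0.0592/n) log Q = +0.84 − (0.0592/2)(-2.981) = +0.928 V.

+0.928 V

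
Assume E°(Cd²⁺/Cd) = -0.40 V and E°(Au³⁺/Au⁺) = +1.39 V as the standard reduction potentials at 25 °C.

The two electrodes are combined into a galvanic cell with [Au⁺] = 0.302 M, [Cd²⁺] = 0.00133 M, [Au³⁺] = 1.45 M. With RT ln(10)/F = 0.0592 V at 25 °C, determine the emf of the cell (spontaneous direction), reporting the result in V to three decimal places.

Au³⁺/Au⁺ is the cathode (higher E°), Cd²⁺/Cd the anode: E°cell = +1.39 − (-0.40) = +1.79 V, n = 2.
Overall: Au³⁺(aq) + Cd(s) → Au⁺(aq) + Cd²⁺(aq)
Q = [Au⁺]·[Cd²⁺] / ([Au³⁺]); log Q = -3.558.
E = E° − (0.0592/n) log Q = +1.79 − (0.0592/2)(-3.558) = +1.895 V.

+1.895 V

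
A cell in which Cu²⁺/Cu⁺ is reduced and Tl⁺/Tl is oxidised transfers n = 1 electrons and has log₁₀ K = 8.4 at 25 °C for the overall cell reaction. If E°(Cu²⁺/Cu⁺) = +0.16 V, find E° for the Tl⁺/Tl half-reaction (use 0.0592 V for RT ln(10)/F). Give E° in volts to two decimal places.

-0.34 V

E°cell = (0.0592/n)·log K = (0.0592/1)(8.4) = +0.497 V.
Since Cu²⁺/Cu⁺ is the cathode and Tl⁺/Tl the anode, E°cell = E°(Cu²⁺/Cu⁺) − E°(Tl⁺/Tl).
So E°(Tl⁺/Tl) = E°(Cu²⁺/Cu⁺) − E°cell = (+0.16) − (+0.497) = -0.34 V.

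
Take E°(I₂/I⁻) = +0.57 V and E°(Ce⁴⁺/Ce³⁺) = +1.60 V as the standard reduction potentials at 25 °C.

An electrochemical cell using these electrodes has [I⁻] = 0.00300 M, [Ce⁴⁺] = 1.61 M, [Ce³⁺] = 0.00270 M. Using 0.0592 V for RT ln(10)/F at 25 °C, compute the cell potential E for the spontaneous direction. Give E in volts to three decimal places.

Ce⁴⁺/Ce³⁺ is the cathode (higher E°), I₂/I⁻ the anode: E°cell = +1.60 − (+0.57) = +1.03 V, n = 2.
Overall: 2 Ce⁴⁺(aq) + 2 I⁻(aq) → 2 Ce³⁺(aq) + I₂(s)
Q = [Ce³⁺]^2 / ([Ce⁴⁺]^2·[I⁻]^2); log Q = -0.505.
E = E° − (0.0592/n) log Q = +1.03 − (0.0592/2)(-0.505) = +1.045 V.

+1.045 V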